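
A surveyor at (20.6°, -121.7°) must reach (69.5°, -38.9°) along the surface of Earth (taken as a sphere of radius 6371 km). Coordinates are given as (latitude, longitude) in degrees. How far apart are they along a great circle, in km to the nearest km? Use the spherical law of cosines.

7588 km

With latitudes φ₁ = 20.600°, φ₂ = 69.500° and longitude difference Δλ = 82.800°:
cos c = sin φ₁ sin φ₂ + cos φ₁ cos φ₂ cos Δλ = (0.3518)(0.9367) + (0.9361)(0.3502)(0.1253) = 0.37065,
so c = arccos(0.37065) = 1.19109 rad.
Distance = R·c = 6371 × 1.1911 ≈ 7588 km.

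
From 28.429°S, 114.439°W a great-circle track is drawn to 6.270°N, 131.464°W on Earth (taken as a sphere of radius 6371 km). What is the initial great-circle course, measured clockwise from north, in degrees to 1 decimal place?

Δλ = -17.025° = -0.2971 rad.
y = sin Δλ · cos φ₂ = (-0.2928)(0.9940) = -0.2910
x = cos φ₁ sin φ₂ − sin φ₁ cos φ₂ cos Δλ = (0.8794)(0.1092) − (-0.4761)(0.9940)(0.9562) = 0.5485
θ = atan2(y, x) = -27.95°; adding 360° gives 332.1°.

332.1°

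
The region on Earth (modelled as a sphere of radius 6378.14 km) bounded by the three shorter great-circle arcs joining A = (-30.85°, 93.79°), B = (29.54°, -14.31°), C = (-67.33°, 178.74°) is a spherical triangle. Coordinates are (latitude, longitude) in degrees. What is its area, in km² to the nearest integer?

Side lengths (central angles): a = 2.4680, b = 1.0445, c = 2.0770 rad; semiperimeter s = 2.7948.
By l'Huilier's theorem, tan(E/4) = √[tan(s/2) tan((s−a)/2) tan((s−b)/2) tan((s−c)/2)], giving spherical excess E = 2.3063 rad.
Area = E·R² = 2.3063 × (6378.14)² ≈ 93821067 km².

93821067 km²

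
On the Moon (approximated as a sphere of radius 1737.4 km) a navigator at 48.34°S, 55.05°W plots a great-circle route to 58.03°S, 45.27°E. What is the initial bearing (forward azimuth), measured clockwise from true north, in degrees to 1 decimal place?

With φ₁ = -0.8437, φ₂ = -1.0128, Δλ = 1.7509 rad, the forward-azimuth formula gives
θ = atan2( sin Δλ cos φ₂ , cos φ₁ sin φ₂ − sin φ₁ cos φ₂ cos Δλ ) = atan2(0.5209, -0.6348) = 140.63°.
So the initial bearing is 140.6°.

140.6°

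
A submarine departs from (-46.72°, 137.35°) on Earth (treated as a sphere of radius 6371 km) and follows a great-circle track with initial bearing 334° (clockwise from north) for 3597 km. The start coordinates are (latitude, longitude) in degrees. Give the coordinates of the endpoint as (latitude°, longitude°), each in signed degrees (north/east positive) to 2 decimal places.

Angular distance δ = d/R = 3597/6371 = 0.56459 rad; initial bearing θ = 5.8294 rad.
sin φ₂ = sin φ₁ cos δ + cos φ₁ sin δ cos θ = (-0.7280)(0.8448) + (0.6856)(0.5351)(0.8988) = -0.2853, so φ₂ = -16.58°.
Δλ = atan2(sin θ sin δ cos φ₁, cos δ − sin φ₁ sin φ₂) = atan2(-0.1608, 0.6371) = -14.166°.
λ₂ = 137.350° − 14.166° = 123.18°.

-16.58°, 123.18°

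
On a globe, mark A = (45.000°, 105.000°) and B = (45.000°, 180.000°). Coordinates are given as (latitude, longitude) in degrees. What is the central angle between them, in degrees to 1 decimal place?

In radians: φ₁ = 0.7854, φ₂ = 0.7854, Δλ = 75.000° = 1.3090 rad.
cos c = sin φ₁ sin φ₂ + cos φ₁ cos φ₂ cos Δλ = (0.7071)(0.7071) + (0.7071)(0.7071)(0.2588) = 0.62941,
so c = arccos(0.62941) = 0.89000 rad.
So the angular separation is 51.0°.

51.0°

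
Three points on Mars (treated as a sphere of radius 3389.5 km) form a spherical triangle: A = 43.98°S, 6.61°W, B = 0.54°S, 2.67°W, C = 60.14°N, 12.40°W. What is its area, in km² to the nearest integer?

1181906 km²

Side lengths (central angles): a = 1.0673, b = 1.8191, c = 0.7606 rad; semiperimeter s = 1.8235.
By l'Huilier's theorem, tan(E/4) = √[tan(s/2) tan((s−a)/2) tan((s−b)/2) tan((s−c)/2)], giving spherical excess E = 0.1029 rad.
Area = E·R² = 0.1029 × (3389.5)² ≈ 1181906 km².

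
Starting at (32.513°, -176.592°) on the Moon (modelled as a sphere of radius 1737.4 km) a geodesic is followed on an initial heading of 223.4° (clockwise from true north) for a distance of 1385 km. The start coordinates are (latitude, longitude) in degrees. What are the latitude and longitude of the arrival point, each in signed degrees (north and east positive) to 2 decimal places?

-3.60°, 153.90°

Angular distance δ = d/R = 1385/1737.4 = 0.79717 rad; initial bearing θ = 3.8991 rad.
sin φ₂ = sin φ₁ cos δ + cos φ₁ sin δ cos θ = (0.5375)(0.6987) + (0.8433)(0.7154)(-0.7266) = -0.0627, so φ₂ = -3.60°.
Δλ = atan2(sin θ sin δ cos φ₁, cos δ − sin φ₁ sin φ₂) = atan2(-0.4145, 0.7325) = -29.505°.
λ₂ = -176.592° − 29.505° = -206.10° → 153.90° after wrapping to (−180°, 180°].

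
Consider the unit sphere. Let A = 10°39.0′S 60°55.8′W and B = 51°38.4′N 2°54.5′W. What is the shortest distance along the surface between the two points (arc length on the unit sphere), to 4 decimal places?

1.3917

With latitudes φ₁ = -10.650°, φ₂ = 51.640° and longitude difference Δλ = 58.022°:
Haversine: a = sin²(Δφ/2) + cos φ₁ cos φ₂ sin²(Δλ/2) = 0.2675 + (0.9828)(0.6206)(0.2352) = 0.41095.
Central angle c = 2·arcsin(√a) = 1.39175 rad.
On the unit sphere the arc length equals the central angle: 1.3917.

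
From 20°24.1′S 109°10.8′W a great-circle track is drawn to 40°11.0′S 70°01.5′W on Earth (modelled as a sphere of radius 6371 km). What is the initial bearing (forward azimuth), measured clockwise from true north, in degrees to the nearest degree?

Δλ = 39.155° = 0.6834 rad.
y = sin Δλ · cos φ₂ = (0.6314)(0.7640) = 0.4824
x = cos φ₁ sin φ₂ − sin φ₁ cos φ₂ cos Δλ = (0.9373)(-0.6452) − (-0.3486)(0.7640)(0.7754) = -0.3982
θ = atan2(y, x) = 129.54°, so the bearing is 130°.

130°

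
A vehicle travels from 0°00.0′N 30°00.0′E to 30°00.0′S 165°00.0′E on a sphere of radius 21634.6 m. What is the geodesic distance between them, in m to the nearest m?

In radians: φ₁ = 0.0000, φ₂ = -0.5236, Δλ = 135.000° = 2.3562 rad.
cos c = sin φ₁ sin φ₂ + cos φ₁ cos φ₂ cos Δλ = (0.0000)(-0.5000) + (1.0000)(0.8660)(-0.7071) = -0.61237,
so c = arccos(-0.61237) = 2.22985 rad.
Distance = R·c = 21634.6 × 2.2299 ≈ 48242 m.

48242 m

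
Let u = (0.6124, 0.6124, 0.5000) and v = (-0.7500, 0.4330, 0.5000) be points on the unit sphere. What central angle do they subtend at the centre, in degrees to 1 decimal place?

86.8°

u·v = 0.0559; |u| = 1.0000, |v| = 1.0000.
cos θ = (u·v)/(|u||v|) = 0.0559, so θ = 86.8°.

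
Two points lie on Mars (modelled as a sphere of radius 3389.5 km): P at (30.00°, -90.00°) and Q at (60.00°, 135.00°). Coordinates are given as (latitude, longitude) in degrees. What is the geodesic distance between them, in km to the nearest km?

4893 km

In radians: φ₁ = 0.5236, φ₂ = 1.0472, Δλ = -135.000° = -2.3562 rad.
cos c = sin φ₁ sin φ₂ + cos φ₁ cos φ₂ cos Δλ = (0.5000)(0.8660) + (0.8660)(0.5000)(-0.7071) = 0.12683,
so c = arccos(0.12683) = 1.44363 rad.
Distance = R·c = 3389.5 × 1.4436 ≈ 4893 km.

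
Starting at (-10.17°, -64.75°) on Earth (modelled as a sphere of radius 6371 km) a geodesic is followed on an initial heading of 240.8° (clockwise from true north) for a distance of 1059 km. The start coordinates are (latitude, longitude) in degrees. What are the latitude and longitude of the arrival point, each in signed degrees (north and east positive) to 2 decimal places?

Angular distance δ = d/R = 1059/6371 = 0.16622 rad; initial bearing θ = 4.2028 rad.
sin φ₂ = sin φ₁ cos δ + cos φ₁ sin δ cos θ = (-0.1766)(0.9862) + (0.9843)(0.1655)(-0.4879) = -0.2536, so φ₂ = -14.69°.
Δλ = atan2(sin θ sin δ cos φ₁, cos δ − sin φ₁ sin φ₂) = atan2(-0.1422, 0.9414) = -8.587°.
λ₂ = -64.750° − 8.587° = -73.34°.

-14.69°, -73.34°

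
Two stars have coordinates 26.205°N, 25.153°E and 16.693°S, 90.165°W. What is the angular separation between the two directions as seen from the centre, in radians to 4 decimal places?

With latitudes φ₁ = 26.205°, φ₂ = -16.693° and longitude difference Δλ = -115.318°:
Haversine: a = sin²(Δφ/2) + cos φ₁ cos φ₂ sin²(Δλ/2) = 0.1337 + (0.8972)(0.9579)(0.7138) = 0.74718.
Central angle c = 2·arcsin(√a) = 2.08790 rad.
So the angular separation is 2.0879 rad.

2.0879 rad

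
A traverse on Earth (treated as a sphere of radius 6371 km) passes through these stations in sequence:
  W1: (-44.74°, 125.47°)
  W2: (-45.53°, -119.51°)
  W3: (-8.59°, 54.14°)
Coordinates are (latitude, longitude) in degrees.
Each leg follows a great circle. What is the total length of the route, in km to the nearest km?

22085 km

Leg W1→W2: central angle 1.2746 rad, distance 8120.7 km.
Leg W2→W3: central angle 2.1918 rad, distance 13963.9 km.
Total: 8120.7 + 13963.9 ≈ 22085 km.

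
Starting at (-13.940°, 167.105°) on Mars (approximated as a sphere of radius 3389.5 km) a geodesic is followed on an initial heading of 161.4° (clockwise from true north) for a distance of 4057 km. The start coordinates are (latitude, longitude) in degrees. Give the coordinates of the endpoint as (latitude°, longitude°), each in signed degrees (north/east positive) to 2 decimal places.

-70.79°, -128.44°

Angular distance δ = d/R = 4057/3389.5 = 1.19693 rad; initial bearing θ = 2.8170 rad.
sin φ₂ = sin φ₁ cos δ + cos φ₁ sin δ cos θ = (-0.2409)(0.3652) + (0.9705)(0.9309)(-0.9478) = -0.9443, so φ₂ = -70.79°.
Δλ = atan2(sin θ sin δ cos φ₁, cos δ − sin φ₁ sin φ₂) = atan2(0.2882, 0.1377) = 64.456°.
λ₂ = 167.105° + 64.456° = 231.56° → -128.44° after wrapping to (−180°, 180°].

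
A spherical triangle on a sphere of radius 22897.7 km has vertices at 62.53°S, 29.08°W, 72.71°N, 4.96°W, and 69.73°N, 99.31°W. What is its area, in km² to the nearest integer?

668784614 km²

Side lengths (central angles): a = 0.4781, b = 2.4627, c = 2.3775 rad; semiperimeter s = 2.6592.
By l'Huilier's theorem, tan(E/4) = √[tan(s/2) tan((s−a)/2) tan((s−b)/2) tan((s−c)/2)], giving spherical excess E = 1.2756 rad.
Area = E·R² = 1.2756 × (22897.7)² ≈ 668784614 km².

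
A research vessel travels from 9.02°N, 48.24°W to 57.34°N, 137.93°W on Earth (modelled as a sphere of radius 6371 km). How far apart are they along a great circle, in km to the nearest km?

9146 km

Let φ₁ = 0.1574 rad, φ₂ = 1.0008 rad, and Δλ = -1.5654 rad.
cos c = sin φ₁ sin φ₂ + cos φ₁ cos φ₂ cos Δλ = (0.1568)(0.8419) + (0.9876)(0.5397)(0.0054) = 0.13487,
so c = arccos(0.13487) = 1.43551 rad.
Distance = R·c = 6371 × 1.4355 ≈ 9146 km.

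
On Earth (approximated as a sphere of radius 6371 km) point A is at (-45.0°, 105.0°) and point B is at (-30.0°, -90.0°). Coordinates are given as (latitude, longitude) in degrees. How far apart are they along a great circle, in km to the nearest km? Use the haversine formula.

Let φ₁ = -0.7854 rad, φ₂ = -0.5236 rad, and Δλ = 2.8798 rad.
Haversine: a = sin²(Δφ/2) + cos φ₁ cos φ₂ sin²(Δλ/2) = 0.0170 + (0.7071)(0.8660)(0.9830) = 0.61898.
Central angle c = 2·arcsin(√a) = 1.81105 rad.
Distance = R·c = 6371 × 1.8111 ≈ 11538 km.

11538 km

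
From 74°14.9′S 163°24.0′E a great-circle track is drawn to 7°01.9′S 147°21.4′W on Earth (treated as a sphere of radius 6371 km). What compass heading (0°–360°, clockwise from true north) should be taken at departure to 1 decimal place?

With φ₁ = -1.2959, φ₂ = -0.1227, Δλ = 0.8595 rad, the forward-azimuth formula gives
θ = atan2( sin Δλ cos φ₂ , cos φ₁ sin φ₂ − sin φ₁ cos φ₂ cos Δλ ) = atan2(0.7518, 0.5904) = 51.86°.
So the initial bearing is 51.9°.

51.9°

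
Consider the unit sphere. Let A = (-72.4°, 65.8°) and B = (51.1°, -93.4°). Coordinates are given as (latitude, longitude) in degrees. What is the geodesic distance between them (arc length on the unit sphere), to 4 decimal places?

2.7371

Let φ₁ = -1.2636 rad, φ₂ = 0.8919 rad, and Δλ = -2.7786 rad.
cos c = sin φ₁ sin φ₂ + cos φ₁ cos φ₂ cos Δλ = (-0.9532)(0.7782) + (0.3024)(0.6280)(-0.9348) = -0.91932,
so c = arccos(-0.91932) = 2.73714 rad.
On the unit sphere the arc length equals the central angle: 2.7371.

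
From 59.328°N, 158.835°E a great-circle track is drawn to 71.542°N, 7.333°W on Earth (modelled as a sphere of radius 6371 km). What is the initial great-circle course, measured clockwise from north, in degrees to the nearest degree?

354°

With φ₁ = 1.0355, φ₂ = 1.2486, Δλ = -2.9002 rad, the forward-azimuth formula gives
θ = atan2( sin Δλ cos φ₂ , cos φ₁ sin φ₂ − sin φ₁ cos φ₂ cos Δλ ) = atan2(-0.0757, 0.7483) = -5.78°.
Adding 360° brings this into [0°, 360°): 354°.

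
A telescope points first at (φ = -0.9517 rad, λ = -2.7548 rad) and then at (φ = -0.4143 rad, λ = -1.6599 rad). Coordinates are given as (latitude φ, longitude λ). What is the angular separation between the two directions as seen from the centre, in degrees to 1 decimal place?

55.2°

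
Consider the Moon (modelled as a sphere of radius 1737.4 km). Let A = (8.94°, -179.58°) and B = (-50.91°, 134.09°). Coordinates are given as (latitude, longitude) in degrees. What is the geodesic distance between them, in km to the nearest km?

With latitudes φ₁ = 8.940°, φ₂ = -50.910° and longitude difference Δλ = -46.330°:
Haversine: a = sin²(Δφ/2) + cos φ₁ cos φ₂ sin²(Δλ/2) = 0.2489 + (0.9879)(0.6305)(0.1547) = 0.34526.
Central angle c = 2·arcsin(√a) = 1.25614 rad.
Distance = R·c = 1737.4 × 1.2561 ≈ 2182 km.

2182 km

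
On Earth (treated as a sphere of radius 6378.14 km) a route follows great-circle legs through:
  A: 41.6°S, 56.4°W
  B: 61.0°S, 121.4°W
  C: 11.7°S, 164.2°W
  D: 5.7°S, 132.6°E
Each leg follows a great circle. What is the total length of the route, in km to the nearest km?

18225 km

Leg A→B: central angle 0.7468 rad, distance 4762.9 km.
Leg B→C: central angle 1.0173 rad, distance 6488.3 km.
Leg C→D: central angle 1.0934 rad, distance 6973.9 km.
Total: 4762.9 + 6488.3 + 6973.9 ≈ 18225 km.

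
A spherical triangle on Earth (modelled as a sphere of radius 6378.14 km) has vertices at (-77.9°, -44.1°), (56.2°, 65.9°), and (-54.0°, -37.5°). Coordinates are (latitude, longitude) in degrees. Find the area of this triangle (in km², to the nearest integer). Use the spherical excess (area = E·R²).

Side lengths (central angles): a = 2.4159, b = 0.4191, c = 2.5914 rad; semiperimeter s = 2.7132.
By l'Huilier's theorem, tan(E/4) = √[tan(s/2) tan((s−a)/2) tan((s−b)/2) tan((s−c)/2)], giving spherical excess E = 1.1846 rad.
Area = E·R² = 1.1846 × (6378.14)² ≈ 48190023 km².

48190023 km²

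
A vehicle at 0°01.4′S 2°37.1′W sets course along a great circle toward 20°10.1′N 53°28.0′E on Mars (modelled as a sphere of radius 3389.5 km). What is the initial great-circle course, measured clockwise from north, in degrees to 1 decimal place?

Δλ = 56.085° = 0.9789 rad.
y = sin Δλ · cos φ₂ = (0.8299)(0.9387) = 0.7790
x = cos φ₁ sin φ₂ − sin φ₁ cos φ₂ cos Δλ = (1.0000)(0.3448) − (-0.0004)(0.9387)(0.5580) = 0.3450
θ = atan2(y, x) = 66.11°, so the bearing is 66.1°.

66.1°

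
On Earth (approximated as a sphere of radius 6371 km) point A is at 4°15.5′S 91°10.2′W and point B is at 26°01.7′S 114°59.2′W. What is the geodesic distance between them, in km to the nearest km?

3506 km

Let φ₁ = -0.0743 rad, φ₂ = -0.4543 rad, and Δλ = -0.4157 rad.
cos c = sin φ₁ sin φ₂ + cos φ₁ cos φ₂ cos Δλ = (-0.0743)(-0.4388) + (0.9972)(0.8986)(0.9148) = 0.85237,
so c = arccos(0.85237) = 0.55029 rad.
Distance = R·c = 6371 × 0.5503 ≈ 3506 km.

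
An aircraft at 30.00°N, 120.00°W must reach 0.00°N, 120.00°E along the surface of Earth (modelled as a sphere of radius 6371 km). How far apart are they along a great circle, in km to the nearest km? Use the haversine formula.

12861 km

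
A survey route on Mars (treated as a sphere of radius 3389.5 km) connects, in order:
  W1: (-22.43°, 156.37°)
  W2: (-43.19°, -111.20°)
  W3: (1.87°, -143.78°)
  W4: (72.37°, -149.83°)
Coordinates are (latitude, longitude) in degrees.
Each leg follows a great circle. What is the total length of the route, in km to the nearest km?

Leg W1→W2: central angle 1.3361 rad, distance 4528.6 km.
Leg W2→W3: central angle 0.9376 rad, distance 3178.1 km.
Leg W3→W4: central angle 1.2322 rad, distance 4176.7 km.
Total: 4528.6 + 3178.1 + 4176.7 ≈ 11883 km.

11883 km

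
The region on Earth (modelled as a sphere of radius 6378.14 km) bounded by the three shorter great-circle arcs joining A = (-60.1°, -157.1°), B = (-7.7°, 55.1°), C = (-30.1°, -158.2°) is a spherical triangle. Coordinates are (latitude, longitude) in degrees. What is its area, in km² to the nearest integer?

Side lengths (central angles): a = 2.2776, b = 0.5238, c = 1.8774 rad; semiperimeter s = 2.3394.
By l'Huilier's theorem, tan(E/4) = √[tan(s/2) tan((s−a)/2) tan((s−b)/2) tan((s−c)/2)], giving spherical excess E = 0.5884 rad.
Area = E·R² = 0.5884 × (6378.14)² ≈ 23936368 km².

23936368 km²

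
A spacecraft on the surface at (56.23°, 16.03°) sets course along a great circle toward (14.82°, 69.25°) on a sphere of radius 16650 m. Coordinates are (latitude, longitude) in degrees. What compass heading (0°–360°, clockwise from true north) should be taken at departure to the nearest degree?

114°

With φ₁ = 0.9814, φ₂ = 0.2587, Δλ = 0.9289 rad, the forward-azimuth formula gives
θ = atan2( sin Δλ cos φ₂ , cos φ₁ sin φ₂ − sin φ₁ cos φ₂ cos Δλ ) = atan2(0.7743, -0.3390) = 113.64°.
So the initial bearing is 114°.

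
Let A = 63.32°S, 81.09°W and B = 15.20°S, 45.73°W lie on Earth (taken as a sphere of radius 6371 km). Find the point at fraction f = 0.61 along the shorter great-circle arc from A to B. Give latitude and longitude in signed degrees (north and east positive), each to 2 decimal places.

-34.97°, -53.83°

Central angle δ = 0.9427 rad. Interpolating on the sphere with fraction f = 0.61:
P = [sin((1−f)δ)·A + sin(fδ)·B] / sin δ = 0.4442·A + 0.6722·B in Cartesian coordinates,
giving P = (0.4837, -0.6615, -0.5731), i.e. latitude -34.97°, longitude -53.83°.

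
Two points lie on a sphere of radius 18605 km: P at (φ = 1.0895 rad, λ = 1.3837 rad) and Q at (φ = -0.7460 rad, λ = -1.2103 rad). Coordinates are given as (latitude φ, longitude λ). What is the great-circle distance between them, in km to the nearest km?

In radians: φ₁ = 1.0895, φ₂ = -0.7460, Δλ = -148.625° = -2.5940 rad.
cos c = sin φ₁ sin φ₂ + cos φ₁ cos φ₂ cos Δλ = (0.8864)(-0.6787) + (0.4629)(0.7344)(-0.8538) = -0.89187,
so c = arccos(-0.89187) = 2.67226 rad.
Distance = R·c = 18605 × 2.6723 ≈ 49717 km.

49717 km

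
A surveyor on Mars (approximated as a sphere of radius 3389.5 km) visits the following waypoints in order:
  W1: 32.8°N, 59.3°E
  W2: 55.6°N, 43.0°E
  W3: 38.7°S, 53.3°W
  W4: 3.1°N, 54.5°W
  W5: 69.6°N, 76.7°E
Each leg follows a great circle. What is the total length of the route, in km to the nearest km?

17270 km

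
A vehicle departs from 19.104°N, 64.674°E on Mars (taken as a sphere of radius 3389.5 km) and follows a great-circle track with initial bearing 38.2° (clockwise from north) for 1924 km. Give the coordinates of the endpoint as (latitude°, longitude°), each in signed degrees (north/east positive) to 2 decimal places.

Angular distance δ = d/R = 1924/3389.5 = 0.56764 rad; initial bearing θ = 0.6667 rad.
sin φ₂ = sin φ₁ cos δ + cos φ₁ sin δ cos θ = (0.3273)(0.8432) + (0.9449)(0.5376)(0.7859) = 0.6752, so φ₂ = 42.47°.
Δλ = atan2(sin θ sin δ cos φ₁, cos δ − sin φ₁ sin φ₂) = atan2(0.3142, 0.6222) = 26.791°.
λ₂ = 64.674° + 26.791° = 91.46°.

42.47°, 91.46°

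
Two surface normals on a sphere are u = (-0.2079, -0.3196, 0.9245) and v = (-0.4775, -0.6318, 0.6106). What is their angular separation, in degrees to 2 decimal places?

30.04°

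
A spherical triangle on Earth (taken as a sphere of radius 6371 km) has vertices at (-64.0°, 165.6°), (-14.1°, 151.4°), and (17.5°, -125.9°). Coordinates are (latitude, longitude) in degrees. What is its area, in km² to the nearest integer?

36886969 km²

Side lengths (central angles): a = 1.5265, b = 1.6881, c = 0.8878 rad; semiperimeter s = 2.0512.
By l'Huilier's theorem, tan(E/4) = √[tan(s/2) tan((s−a)/2) tan((s−b)/2) tan((s−c)/2)], giving spherical excess E = 0.9088 rad.
Area = E·R² = 0.9088 × (6371)² ≈ 36886969 km².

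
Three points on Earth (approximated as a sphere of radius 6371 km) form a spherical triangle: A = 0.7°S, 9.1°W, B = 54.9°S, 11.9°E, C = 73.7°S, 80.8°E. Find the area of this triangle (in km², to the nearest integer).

1013846 km²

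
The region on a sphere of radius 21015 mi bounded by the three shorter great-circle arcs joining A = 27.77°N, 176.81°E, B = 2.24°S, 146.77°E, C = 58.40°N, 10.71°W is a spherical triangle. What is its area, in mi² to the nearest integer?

Side lengths (central angles): a = 2.1141, b = 1.6336, c = 0.7270 rad; semiperimeter s = 2.2374.
By l'Huilier's theorem, tan(E/4) = √[tan(s/2) tan((s−a)/2) tan((s−b)/2) tan((s−c)/2)], giving spherical excess E = 0.7626 rad.
Area = E·R² = 0.7626 × (21015)² ≈ 336789194 mi².

336789194 mi²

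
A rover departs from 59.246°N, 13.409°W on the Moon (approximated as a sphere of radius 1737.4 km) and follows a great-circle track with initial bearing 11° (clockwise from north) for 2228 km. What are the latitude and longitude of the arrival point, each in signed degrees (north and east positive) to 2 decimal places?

Angular distance δ = d/R = 2228/1737.4 = 1.28238 rad; initial bearing θ = 0.1920 rad.
sin φ₂ = sin φ₁ cos δ + cos φ₁ sin δ cos θ = (0.8594)(0.2844) + (0.5114)(0.9587)(0.9816) = 0.7257, so φ₂ = 46.52°.
Δλ = atan2(sin θ sin δ cos φ₁, cos δ − sin φ₁ sin φ₂) = atan2(0.0935, -0.3392) = 164.582°.
λ₂ = -13.409° + 164.582° = 151.17°.

46.52°, 151.17°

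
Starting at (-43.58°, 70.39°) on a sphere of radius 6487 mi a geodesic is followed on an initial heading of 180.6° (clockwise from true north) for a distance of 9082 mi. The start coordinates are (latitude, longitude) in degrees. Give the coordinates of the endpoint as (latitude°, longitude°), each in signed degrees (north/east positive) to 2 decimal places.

-56.20°, -108.55°

Angular distance δ = d/R = 9082/6487 = 1.40003 rad; initial bearing θ = 3.1521 rad.
sin φ₂ = sin φ₁ cos δ + cos φ₁ sin δ cos θ = (-0.6894)(0.1699) + (0.7244)(0.9855)(-0.9999) = -0.8310, so φ₂ = -56.20°.
Δλ = atan2(sin θ sin δ cos φ₁, cos δ − sin φ₁ sin φ₂) = atan2(-0.0075, -0.4029) = -178.937°.
λ₂ = 70.390° − 178.937° = -108.55°.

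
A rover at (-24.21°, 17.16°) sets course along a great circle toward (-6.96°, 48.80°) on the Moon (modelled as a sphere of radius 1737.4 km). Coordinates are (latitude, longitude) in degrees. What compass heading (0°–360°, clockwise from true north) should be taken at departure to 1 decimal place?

65.6°

Δλ = 31.640° = 0.5522 rad.
y = sin Δλ · cos φ₂ = (0.5246)(0.9926) = 0.5207
x = cos φ₁ sin φ₂ − sin φ₁ cos φ₂ cos Δλ = (0.9120)(-0.1212) − (-0.4101)(0.9926)(0.8514) = 0.2360
θ = atan2(y, x) = 65.62°, so the bearing is 65.6°.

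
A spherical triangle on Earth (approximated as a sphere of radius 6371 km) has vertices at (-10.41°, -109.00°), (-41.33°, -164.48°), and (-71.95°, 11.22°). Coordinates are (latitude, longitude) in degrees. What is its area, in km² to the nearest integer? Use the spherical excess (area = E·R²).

Side lengths (central angles): a = 1.1638, b = 1.5524, c = 1.0029 rad; semiperimeter s = 1.8595.
By l'Huilier's theorem, tan(E/4) = √[tan(s/2) tan((s−a)/2) tan((s−b)/2) tan((s−c)/2)], giving spherical excess E = 0.7330 rad.
Area = E·R² = 0.7330 × (6371)² ≈ 29752301 km².

29752301 km²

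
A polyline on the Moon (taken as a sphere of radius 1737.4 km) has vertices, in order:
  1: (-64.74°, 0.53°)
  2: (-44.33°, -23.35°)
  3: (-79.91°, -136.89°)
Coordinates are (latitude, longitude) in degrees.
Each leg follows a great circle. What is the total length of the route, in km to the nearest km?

Leg 1→2: central angle 0.4249 rad, distance 738.2 km.
Leg 2→3: central angle 0.8790 rad, distance 1527.2 km.
Total: 738.2 + 1527.2 ≈ 2265 km.

2265 km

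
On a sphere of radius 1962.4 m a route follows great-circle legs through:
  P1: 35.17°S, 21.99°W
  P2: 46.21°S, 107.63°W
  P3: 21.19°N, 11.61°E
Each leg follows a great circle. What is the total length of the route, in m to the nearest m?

6434 m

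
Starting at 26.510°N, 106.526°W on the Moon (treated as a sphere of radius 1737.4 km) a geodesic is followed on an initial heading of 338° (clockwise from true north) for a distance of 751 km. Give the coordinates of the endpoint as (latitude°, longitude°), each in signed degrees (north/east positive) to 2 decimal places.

48.84°, -120.32°

Angular distance δ = d/R = 751/1737.4 = 0.43226 rad; initial bearing θ = 5.8992 rad.
sin φ₂ = sin φ₁ cos δ + cos φ₁ sin δ cos θ = (0.4464)(0.9080) + (0.8949)(0.4189)(0.9272) = 0.7529, so φ₂ = 48.84°.
Δλ = atan2(sin θ sin δ cos φ₁, cos δ − sin φ₁ sin φ₂) = atan2(-0.1404, 0.5720) = -13.794°.
λ₂ = -106.526° − 13.794° = -120.32°.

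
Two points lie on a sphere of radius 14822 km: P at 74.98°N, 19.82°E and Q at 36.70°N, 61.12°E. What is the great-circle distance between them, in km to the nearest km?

With latitudes φ₁ = 74.980°, φ₂ = 36.700° and longitude difference Δλ = 41.300°:
cos c = sin φ₁ sin φ₂ + cos φ₁ cos φ₂ cos Δλ = (0.9658)(0.5976) + (0.2592)(0.8018)(0.7513) = 0.73331,
so c = arccos(0.73331) = 0.74762 rad.
Distance = R·c = 14822 × 0.7476 ≈ 11081 km.

11081 km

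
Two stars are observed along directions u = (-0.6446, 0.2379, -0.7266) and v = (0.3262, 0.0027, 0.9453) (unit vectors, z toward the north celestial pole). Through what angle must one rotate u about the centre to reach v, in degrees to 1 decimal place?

u·v = -0.8965; |u| = 1.0000, |v| = 1.0000.
cos θ = (u·v)/(|u||v|) = -0.8965, so θ = 153.7°.

153.7°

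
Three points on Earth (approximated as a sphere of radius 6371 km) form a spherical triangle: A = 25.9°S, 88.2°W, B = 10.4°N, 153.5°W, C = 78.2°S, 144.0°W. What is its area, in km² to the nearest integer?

33230120 km²

Side lengths (central angles): a = 1.5491, b = 1.0111, c = 1.2757 rad; semiperimeter s = 1.9179.
By l'Huilier's theorem, tan(E/4) = √[tan(s/2) tan((s−a)/2) tan((s−b)/2) tan((s−c)/2)], giving spherical excess E = 0.8187 rad.
Area = E·R² = 0.8187 × (6371)² ≈ 33230120 km².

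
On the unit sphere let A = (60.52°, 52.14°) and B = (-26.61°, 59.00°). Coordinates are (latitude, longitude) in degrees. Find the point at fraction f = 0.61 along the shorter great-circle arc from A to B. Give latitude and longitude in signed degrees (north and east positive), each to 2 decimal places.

The central angle between A and B is δ = 1.5239 rad.
With f = 0.61, the slerp weights are sin((1−f)δ)/sin δ = 0.5606 and sin(fδ)/sin δ = 0.8022.
Weighted sum of the unit vectors: (0.5606)·(0.3020,0.3885,0.8705) + (0.8022)·(0.4605,0.7664,-0.4479) = (0.5387, 0.8326, 0.1286).
Converting back: φ = atan2(z, √(x²+y²)) = 7.39°, λ = atan2(y, x) = 57.10°.

7.39°, 57.10°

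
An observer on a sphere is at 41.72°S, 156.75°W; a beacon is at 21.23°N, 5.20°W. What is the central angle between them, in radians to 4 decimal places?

2.5919 rad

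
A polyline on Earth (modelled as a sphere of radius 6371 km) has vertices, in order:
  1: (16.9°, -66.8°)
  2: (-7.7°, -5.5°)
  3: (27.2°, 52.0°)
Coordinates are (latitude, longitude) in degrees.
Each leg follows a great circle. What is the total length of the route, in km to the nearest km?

Leg 1→2: central angle 1.1413 rad, distance 7271.4 km.
Leg 2→3: central angle 1.1458 rad, distance 7299.8 km.
Total: 7271.4 + 7299.8 ≈ 14571 km.

14571 km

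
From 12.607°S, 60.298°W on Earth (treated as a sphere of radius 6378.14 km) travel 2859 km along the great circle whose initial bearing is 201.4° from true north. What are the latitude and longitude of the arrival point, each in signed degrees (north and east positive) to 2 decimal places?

-36.19°, -71.60°

Angular distance δ = d/R = 2859/6378.14 = 0.44825 rad; initial bearing θ = 3.5151 rad.
sin φ₂ = sin φ₁ cos δ + cos φ₁ sin δ cos θ = (-0.2183)(0.9012) + (0.9759)(0.4334)(-0.9311) = -0.5905, so φ₂ = -36.19°.
Δλ = atan2(sin θ sin δ cos φ₁, cos δ − sin φ₁ sin φ₂) = atan2(-0.1543, 0.7723) = -11.300°.
λ₂ = -60.298° − 11.300° = -71.60°.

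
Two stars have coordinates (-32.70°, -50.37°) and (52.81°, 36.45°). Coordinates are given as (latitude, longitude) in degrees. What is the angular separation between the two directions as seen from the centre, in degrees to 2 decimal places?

With latitudes φ₁ = -32.700°, φ₂ = 52.810° and longitude difference Δλ = 86.820°:
cos c = sin φ₁ sin φ₂ + cos φ₁ cos φ₂ cos Δλ = (-0.5402)(0.7966) + (0.8415)(0.6045)(0.0555) = -0.40216,
so c = arccos(-0.40216) = 1.98467 rad.
So the angular separation is 113.71°.

113.71°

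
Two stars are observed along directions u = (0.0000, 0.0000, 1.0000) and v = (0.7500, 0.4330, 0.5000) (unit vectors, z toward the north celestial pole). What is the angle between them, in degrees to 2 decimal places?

60.00°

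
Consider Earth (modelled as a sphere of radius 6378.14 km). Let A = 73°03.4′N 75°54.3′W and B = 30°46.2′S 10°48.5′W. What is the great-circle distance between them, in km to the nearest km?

12532 km

With latitudes φ₁ = 73.057°, φ₂ = -30.770° and longitude difference Δλ = 65.097°:
Haversine: a = sin²(Δφ/2) + cos φ₁ cos φ₂ sin²(Δλ/2) = 0.6195 + (0.2914)(0.8592)(0.2895) = 0.69197.
Central angle c = 2·arcsin(√a) = 1.96486 rad.
Distance = R·c = 6378.14 × 1.9649 ≈ 12532 km.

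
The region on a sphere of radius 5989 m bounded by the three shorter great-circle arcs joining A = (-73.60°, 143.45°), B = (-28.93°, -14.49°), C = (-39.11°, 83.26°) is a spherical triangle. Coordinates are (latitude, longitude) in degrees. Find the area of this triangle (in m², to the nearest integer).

Side lengths (central angles): a = 1.3556, b = 0.7755, c = 1.3335 rad; semiperimeter s = 1.7323.
By l'Huilier's theorem, tan(E/4) = √[tan(s/2) tan((s−a)/2) tan((s−b)/2) tan((s−c)/2)], giving spherical excess E = 0.6084 rad.
Area = E·R² = 0.6084 × (5989)² ≈ 21821570 m².

21821570 m²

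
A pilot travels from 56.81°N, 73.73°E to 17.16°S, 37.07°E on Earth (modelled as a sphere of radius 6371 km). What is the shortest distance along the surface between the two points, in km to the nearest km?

8902 km

Let φ₁ = 0.9915 rad, φ₂ = -0.2995 rad, and Δλ = -0.6398 rad.
cos c = sin φ₁ sin φ₂ + cos φ₁ cos φ₂ cos Δλ = (0.8369)(-0.2950) + (0.5474)(0.9555)(0.8022) = 0.17268,
so c = arccos(0.17268) = 1.39725 rad.
Distance = R·c = 6371 × 1.3972 ≈ 8902 km.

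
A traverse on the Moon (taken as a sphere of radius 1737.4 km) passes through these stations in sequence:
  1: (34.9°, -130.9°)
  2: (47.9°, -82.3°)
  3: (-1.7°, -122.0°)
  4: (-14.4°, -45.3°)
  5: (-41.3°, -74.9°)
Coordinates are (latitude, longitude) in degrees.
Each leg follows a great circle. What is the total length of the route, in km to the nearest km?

Leg 1→2: central angle 0.6630 rad, distance 1151.9 km.
Leg 2→3: central angle 1.0546 rad, distance 1832.2 km.
Leg 3→4: central angle 1.3386 rad, distance 2325.7 km.
Leg 4→5: central angle 0.6488 rad, distance 1127.2 km.
Total: 1151.9 + 1832.2 + 2325.7 + 1127.2 ≈ 6437 km.

6437 km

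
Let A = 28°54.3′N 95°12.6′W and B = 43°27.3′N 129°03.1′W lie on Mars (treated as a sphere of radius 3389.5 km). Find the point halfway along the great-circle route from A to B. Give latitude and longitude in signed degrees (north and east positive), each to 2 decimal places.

37.38°, -110.50°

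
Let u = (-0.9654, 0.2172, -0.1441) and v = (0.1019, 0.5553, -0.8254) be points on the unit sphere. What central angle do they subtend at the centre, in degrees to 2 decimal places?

u·v = 0.1412; |u| = 1.0000, |v| = 1.0000.
cos θ = (u·v)/(|u||v|) = 0.1412, so θ = 81.88°.

81.88°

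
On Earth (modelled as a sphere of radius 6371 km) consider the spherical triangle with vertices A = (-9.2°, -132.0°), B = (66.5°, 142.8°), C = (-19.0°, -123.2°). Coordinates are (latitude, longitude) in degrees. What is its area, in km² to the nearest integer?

3348025 km²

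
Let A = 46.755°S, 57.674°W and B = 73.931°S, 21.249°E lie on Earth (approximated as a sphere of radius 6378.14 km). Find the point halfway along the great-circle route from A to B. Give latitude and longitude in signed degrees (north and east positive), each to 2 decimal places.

-65.03°, -37.47°

Central angle δ = 0.7431 rad. Interpolating on the sphere with fraction f = 0.5:
P = [sin((1−f)δ)·A + sin(fδ)·B] / sin δ = 0.5366·A + 0.5366·B in Cartesian coordinates,
giving P = (0.3350, -0.2568, -0.9065), i.e. latitude -65.03°, longitude -37.47°.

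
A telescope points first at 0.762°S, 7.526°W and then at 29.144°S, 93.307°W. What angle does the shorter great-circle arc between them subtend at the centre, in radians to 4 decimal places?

1.5000 rad

With latitudes φ₁ = -0.762°, φ₂ = -29.144° and longitude difference Δλ = -85.781°:
Haversine: a = sin²(Δφ/2) + cos φ₁ cos φ₂ sin²(Δλ/2) = 0.0601 + (0.9999)(0.8734)(0.4632) = 0.46464.
Central angle c = 2·arcsin(√a) = 1.50001 rad.
So the angular separation is 1.5000 rad.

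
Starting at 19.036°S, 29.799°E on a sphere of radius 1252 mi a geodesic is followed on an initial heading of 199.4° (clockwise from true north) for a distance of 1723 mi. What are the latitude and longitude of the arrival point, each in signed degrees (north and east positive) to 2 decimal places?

-69.70°, -80.27°

Angular distance δ = d/R = 1723/1252 = 1.37620 rad; initial bearing θ = 3.4802 rad.
sin φ₂ = sin φ₁ cos δ + cos φ₁ sin δ cos θ = (-0.3262)(0.1934) + (0.9453)(0.9811)(-0.9432) = -0.9379, so φ₂ = -69.70°.
Δλ = atan2(sin θ sin δ cos φ₁, cos δ − sin φ₁ sin φ₂) = atan2(-0.3081, -0.1125) = -110.066°.
λ₂ = 29.799° − 110.066° = -80.27°.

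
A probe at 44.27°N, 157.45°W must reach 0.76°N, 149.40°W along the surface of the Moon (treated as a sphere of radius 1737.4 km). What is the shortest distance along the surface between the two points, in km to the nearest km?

1337 km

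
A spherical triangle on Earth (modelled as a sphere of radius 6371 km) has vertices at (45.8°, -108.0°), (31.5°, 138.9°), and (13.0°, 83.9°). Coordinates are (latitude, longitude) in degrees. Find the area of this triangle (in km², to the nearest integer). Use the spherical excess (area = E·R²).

Side lengths (central angles): a = 0.9347, b = 2.0984, c = 1.4290 rad; semiperimeter s = 2.2310.
By l'Huilier's theorem, tan(E/4) = √[tan(s/2) tan((s−a)/2) tan((s−b)/2) tan((s−c)/2)], giving spherical excess E = 0.8230 rad.
Area = E·R² = 0.8230 × (6371)² ≈ 33407096 km².

33407096 km²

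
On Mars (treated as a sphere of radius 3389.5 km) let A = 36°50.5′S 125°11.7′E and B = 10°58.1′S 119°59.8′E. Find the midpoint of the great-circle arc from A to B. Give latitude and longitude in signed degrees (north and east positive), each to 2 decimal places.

Central angle δ = 0.4589 rad. Interpolating on the sphere with fraction f = 0.5:
P = [sin((1−f)δ)·A + sin(fδ)·B] / sin δ = 0.5135·A + 0.5135·B in Cartesian coordinates,
giving P = (-0.4889, 0.7724, -0.4056), i.e. latitude -23.93°, longitude 122.33°.

-23.93°, 122.33°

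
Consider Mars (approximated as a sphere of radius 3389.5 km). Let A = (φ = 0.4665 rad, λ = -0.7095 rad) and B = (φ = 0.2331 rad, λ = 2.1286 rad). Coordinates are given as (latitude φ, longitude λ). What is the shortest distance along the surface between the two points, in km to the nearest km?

With latitudes φ₁ = 26.728°, φ₂ = 13.356° and longitude difference Δλ = 162.611°:
Haversine: a = sin²(Δφ/2) + cos φ₁ cos φ₂ sin²(Δλ/2) = 0.0136 + (0.8931)(0.9730)(0.9771) = 0.86269.
Central angle c = 2·arcsin(√a) = 2.38239 rad.
Distance = R·c = 3389.5 × 2.3824 ≈ 8075 km.

8075 km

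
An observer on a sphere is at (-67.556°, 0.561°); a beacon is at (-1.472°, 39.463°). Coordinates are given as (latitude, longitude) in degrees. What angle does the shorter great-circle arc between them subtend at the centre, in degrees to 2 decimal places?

With latitudes φ₁ = -67.556°, φ₂ = -1.472° and longitude difference Δλ = 38.902°:
Haversine: a = sin²(Δφ/2) + cos φ₁ cos φ₂ sin²(Δλ/2) = 0.2973 + (0.3818)(0.9997)(0.1109) = 0.33962.
Central angle c = 2·arcsin(√a) = 1.24427 rad.
So the angular separation is 71.29°.

71.29°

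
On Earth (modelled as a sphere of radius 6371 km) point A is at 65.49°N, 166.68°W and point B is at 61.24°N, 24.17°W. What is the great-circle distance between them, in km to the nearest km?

5589 km

In radians: φ₁ = 1.1430, φ₂ = 1.0688, Δλ = 142.510° = 2.4873 rad.
cos c = sin φ₁ sin φ₂ + cos φ₁ cos φ₂ cos Δλ = (0.9099)(0.8766) + (0.4149)(0.4811)(-0.7935) = 0.63927,
so c = arccos(0.63927) = 0.87725 rad.
Distance = R·c = 6371 × 0.8772 ≈ 5589 km.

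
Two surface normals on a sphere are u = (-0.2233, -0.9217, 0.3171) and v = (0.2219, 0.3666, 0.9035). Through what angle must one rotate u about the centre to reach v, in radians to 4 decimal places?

1.6719 rad

u·v = -0.1009; |u| = 1.0000, |v| = 1.0000.
cos θ = (u·v)/(|u||v|) = -0.1010, so θ = 1.6719 rad.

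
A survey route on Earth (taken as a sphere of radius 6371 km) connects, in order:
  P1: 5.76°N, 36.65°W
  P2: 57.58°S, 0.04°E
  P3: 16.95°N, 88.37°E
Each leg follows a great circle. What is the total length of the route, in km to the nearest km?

Leg P1→P2: central angle 1.2207 rad, distance 7776.9 km.
Leg P2→P3: central angle 1.8041 rad, distance 11493.7 km.
Total: 7776.9 + 11493.7 ≈ 19271 km.

19271 km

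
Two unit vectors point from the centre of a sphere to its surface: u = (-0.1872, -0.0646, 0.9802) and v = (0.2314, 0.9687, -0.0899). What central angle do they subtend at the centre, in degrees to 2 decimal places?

101.19°

u·v = -0.1940; |u| = 1.0000, |v| = 1.0000.
cos θ = (u·v)/(|u||v|) = -0.1940, so θ = 101.19°.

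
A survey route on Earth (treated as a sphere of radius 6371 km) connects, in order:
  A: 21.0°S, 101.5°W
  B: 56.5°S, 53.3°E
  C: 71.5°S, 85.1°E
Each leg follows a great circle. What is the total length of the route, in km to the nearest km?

13304 km

Leg A→B: central angle 1.7390 rad, distance 11079.1 km.
Leg B→C: central angle 0.3492 rad, distance 2224.9 km.
Total: 11079.1 + 2224.9 ≈ 13304 km.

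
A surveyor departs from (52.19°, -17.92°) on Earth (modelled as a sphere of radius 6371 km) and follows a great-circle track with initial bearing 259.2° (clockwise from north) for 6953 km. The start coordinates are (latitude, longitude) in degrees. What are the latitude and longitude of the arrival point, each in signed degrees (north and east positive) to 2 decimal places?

15.22°, -82.50°

Angular distance δ = d/R = 6953/6371 = 1.09135 rad; initial bearing θ = 4.5239 rad.
sin φ₂ = sin φ₁ cos δ + cos φ₁ sin δ cos θ = (0.7900)(0.4613) + (0.6130)(0.8873)(-0.1874) = 0.2625, so φ₂ = 15.22°.
Δλ = atan2(sin θ sin δ cos φ₁, cos δ − sin φ₁ sin φ₂) = atan2(-0.5343, 0.2539) = -64.584°.
λ₂ = -17.920° − 64.584° = -82.50°.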